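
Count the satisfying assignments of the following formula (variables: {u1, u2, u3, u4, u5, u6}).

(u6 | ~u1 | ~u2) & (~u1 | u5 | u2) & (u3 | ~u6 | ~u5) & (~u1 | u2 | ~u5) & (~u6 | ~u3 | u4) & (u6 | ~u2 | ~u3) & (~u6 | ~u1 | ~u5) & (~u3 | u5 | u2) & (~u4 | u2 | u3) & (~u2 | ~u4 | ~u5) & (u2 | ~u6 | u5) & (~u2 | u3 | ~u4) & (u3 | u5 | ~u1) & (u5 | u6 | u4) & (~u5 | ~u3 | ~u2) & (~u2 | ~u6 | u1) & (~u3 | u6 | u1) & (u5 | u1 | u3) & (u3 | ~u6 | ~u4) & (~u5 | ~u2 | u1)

3

There are 2^6 = 64 truth assignments over (u1, u2, u3, u4, u5, u6).
Split on u2. With u2 = 1, the clauses containing u2 are satisfied and ~u2 drops from the rest; 1 of the 2^5 = 32 assignments to the other variables satisfy what remains.
With u2 = 0, by the same count on the reduced clause set, 2 assignments work.
Total: 1 + 2 = 3.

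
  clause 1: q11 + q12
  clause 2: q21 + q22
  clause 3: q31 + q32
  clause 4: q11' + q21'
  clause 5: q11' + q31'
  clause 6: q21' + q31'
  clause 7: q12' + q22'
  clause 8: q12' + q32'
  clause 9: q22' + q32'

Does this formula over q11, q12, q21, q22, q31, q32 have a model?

Unsatisfiable

Branch on q11: set q11 = 1.
From the singleton clause (q21'), q21 = 0.
From the singleton clause (q22), q22 = 1.
From the singleton clause (q31'), q31 = 0.
From the singleton clause (q32), q32 = 1.
But (q32') is also a unit clause — contradiction.
Undo q11 and try q11 = 0.
From the singleton clause (q12), q12 = 1.
From the singleton clause (q22'), q22 = 0.
From the singleton clause (q21), q21 = 1.
From the singleton clause (q31'), q31 = 0.
From the singleton clause (q32), q32 = 1.
But (q32') is also a unit clause — contradiction.
Both values of q11 lead to a conflict.
No assignment satisfies every clause.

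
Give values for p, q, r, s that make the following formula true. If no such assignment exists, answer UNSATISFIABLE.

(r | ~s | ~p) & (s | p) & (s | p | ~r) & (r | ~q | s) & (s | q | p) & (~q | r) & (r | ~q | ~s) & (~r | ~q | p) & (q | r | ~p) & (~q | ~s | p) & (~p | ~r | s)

Branch on s: set s = 1.
Branch on r: set r = 1.
Branch on q: set q = 0.
Every clause is now satisfied; p is unconstrained.

p: 1, q: 0, r: 1, s: 1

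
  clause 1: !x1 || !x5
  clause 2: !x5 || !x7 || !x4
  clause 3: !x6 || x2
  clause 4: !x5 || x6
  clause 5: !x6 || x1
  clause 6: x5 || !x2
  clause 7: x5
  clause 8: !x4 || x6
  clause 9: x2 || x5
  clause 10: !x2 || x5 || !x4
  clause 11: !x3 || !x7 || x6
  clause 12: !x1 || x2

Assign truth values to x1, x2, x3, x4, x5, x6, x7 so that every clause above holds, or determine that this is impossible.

UNSATISFIABLE

The clause (x5) is unit, so x5 = true.
The clause (!x1) is unit, so x1 = false.
The clause (x6) is unit, so x6 = true.
That conflicts with the unit clause (!x6).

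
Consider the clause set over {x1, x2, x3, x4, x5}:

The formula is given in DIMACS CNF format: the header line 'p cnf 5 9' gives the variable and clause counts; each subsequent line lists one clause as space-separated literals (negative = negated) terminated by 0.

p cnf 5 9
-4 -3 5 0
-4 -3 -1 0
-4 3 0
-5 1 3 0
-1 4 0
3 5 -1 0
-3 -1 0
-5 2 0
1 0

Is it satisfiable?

Unsatisfiable

The clause (x1) is unit, so x1 = True.
The clause (x4) is unit, so x4 = True.
The clause (¬x3) is unit, so x3 = False.
Now (x3) is unsatisfied and unit — conflict.
No assignment satisfies every clause.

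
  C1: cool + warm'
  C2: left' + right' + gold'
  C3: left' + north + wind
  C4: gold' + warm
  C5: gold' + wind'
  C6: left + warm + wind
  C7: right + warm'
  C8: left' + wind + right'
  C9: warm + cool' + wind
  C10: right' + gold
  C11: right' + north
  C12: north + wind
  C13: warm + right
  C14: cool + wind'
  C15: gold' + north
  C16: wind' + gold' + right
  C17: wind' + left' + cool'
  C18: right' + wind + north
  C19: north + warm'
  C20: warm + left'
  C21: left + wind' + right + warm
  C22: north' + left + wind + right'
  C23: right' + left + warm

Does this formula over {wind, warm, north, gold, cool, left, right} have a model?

No, unsatisfiable

Branch on cool: set cool = 1.
Branch on gold: set gold = 0.
Unit clause (right') forces right = 0.
Unit clause (warm') forces warm = 0.
That conflicts with the unit clause (warm).
Undo gold and try gold = 1.
Unit clause (warm) forces warm = 1.
Unit clause (wind') forces wind = 0.
Unit clause (right) forces right = 1.
Unit clause (left') forces left = 0.
Unit clause (north) forces north = 1.
That conflicts with the unit clause (north').
Either choice for gold ends in contradiction.
Undo cool and try cool = 0.
Unit clause (warm') forces warm = 0.
Unit clause (gold') forces gold = 0.
Unit clause (right') forces right = 0.
That conflicts with the unit clause (right).
Either choice for cool ends in contradiction.
No assignment satisfies every clause.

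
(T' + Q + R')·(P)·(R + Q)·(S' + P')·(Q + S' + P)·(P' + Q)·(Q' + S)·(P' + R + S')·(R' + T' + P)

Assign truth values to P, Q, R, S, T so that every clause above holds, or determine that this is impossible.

UNSATISFIABLE

(P) alone gives P = 1.
(S') alone gives S = 0.
(Q) alone gives Q = 1.
That conflicts with the unit clause (Q').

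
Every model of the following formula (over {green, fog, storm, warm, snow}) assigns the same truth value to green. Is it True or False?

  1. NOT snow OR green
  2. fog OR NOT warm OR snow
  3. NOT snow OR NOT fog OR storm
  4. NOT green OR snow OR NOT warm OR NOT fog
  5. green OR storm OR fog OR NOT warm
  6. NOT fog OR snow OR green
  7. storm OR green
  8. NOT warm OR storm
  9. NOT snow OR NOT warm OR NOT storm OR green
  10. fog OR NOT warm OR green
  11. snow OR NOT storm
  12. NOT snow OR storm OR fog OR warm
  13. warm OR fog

True

Suppose green = false.
(NOT snow) alone gives snow = false.
(NOT fog) alone gives fog = false.
(NOT warm) alone gives warm = false.
But (warm) is also a unit clause — contradiction.
So every satisfying assignment has green = True.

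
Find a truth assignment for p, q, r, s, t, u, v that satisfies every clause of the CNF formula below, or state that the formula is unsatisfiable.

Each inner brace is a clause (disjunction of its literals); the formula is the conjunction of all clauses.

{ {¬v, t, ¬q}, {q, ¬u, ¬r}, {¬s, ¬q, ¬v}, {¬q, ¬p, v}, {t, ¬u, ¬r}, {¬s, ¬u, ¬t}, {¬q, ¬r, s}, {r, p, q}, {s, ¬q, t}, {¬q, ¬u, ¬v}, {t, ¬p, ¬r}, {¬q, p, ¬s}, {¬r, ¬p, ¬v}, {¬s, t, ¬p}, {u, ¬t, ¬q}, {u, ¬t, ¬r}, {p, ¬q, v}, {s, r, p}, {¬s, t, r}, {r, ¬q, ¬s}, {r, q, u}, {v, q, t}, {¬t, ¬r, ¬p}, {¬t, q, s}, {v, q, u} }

p=True,  q=False,  r=False,  s=False,  t=False,  u=True,  v=True

Try v = True.
Try t = False.
The clause (¬q) is unit, so q = False.
Try u = True.
The clause (¬r) is unit, so r = False.
The clause (p) is unit, so p = True.
The clause (¬s) is unit, so s = False.
This assignment satisfies each clause.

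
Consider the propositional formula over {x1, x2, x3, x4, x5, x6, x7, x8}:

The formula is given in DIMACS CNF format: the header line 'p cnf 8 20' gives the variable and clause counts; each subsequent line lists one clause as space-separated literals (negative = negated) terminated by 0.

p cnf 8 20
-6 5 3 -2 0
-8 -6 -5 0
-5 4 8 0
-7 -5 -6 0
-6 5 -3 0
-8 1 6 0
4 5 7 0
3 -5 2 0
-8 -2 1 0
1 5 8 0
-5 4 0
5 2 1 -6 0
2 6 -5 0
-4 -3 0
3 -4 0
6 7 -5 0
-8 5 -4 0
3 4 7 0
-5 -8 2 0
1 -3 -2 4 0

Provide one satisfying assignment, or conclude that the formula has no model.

Case x5 = False:
Case x6 = False:
Case x8 = True:
Unit clause (x1) forces x1 = True.
Unit clause (¬x4) forces x4 = False.
Unit clause (x7) forces x7 = True.
No clause remains; x2, x3 are free.

x1=True, x2=False, x3=False, x4=False, x5=False, x6=False, x7=True, x8=True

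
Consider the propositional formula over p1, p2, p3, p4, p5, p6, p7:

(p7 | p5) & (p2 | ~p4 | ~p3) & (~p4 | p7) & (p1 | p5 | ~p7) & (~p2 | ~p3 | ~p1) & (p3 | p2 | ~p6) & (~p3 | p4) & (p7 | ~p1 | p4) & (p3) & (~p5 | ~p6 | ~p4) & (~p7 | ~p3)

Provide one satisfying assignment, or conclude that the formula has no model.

UNSATISFIABLE

The clause (p3) is unit, so p3 = 1.
The clause (p4) is unit, so p4 = 1.
The clause (p2) is unit, so p2 = 1.
The clause (p7) is unit, so p7 = 1.
That conflicts with the unit clause (~p7).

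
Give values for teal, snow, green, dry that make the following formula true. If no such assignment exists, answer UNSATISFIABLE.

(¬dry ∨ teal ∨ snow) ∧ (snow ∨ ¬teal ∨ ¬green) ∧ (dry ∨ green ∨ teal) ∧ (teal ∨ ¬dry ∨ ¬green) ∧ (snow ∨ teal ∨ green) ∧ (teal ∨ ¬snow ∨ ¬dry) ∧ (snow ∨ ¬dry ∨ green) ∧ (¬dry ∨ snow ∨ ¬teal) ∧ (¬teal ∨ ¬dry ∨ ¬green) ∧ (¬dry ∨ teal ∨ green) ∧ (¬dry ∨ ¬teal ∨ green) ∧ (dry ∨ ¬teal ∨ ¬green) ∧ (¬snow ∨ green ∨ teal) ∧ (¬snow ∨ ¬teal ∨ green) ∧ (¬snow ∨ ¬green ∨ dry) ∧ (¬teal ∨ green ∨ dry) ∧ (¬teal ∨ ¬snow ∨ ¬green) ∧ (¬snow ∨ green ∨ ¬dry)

Branch on dry: set dry = False.
Branch on green: set green = True.
(¬teal) alone gives teal = False.
(¬snow) alone gives snow = False.
Every clause now holds.

teal: False,  snow: False,  green: True,  dry: False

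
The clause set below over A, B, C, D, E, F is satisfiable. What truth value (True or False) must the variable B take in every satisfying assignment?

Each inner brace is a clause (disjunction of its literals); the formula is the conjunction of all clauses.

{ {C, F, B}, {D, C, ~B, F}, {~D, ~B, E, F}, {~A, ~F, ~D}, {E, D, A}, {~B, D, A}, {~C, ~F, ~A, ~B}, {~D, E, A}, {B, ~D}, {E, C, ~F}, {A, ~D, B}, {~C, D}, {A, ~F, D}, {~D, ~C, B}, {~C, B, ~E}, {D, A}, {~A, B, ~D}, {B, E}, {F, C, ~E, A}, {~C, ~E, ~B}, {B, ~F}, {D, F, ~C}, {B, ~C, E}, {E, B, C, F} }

True

Suppose B = 0.
From the singleton clause (~D), D = 0.
From the singleton clause (~C), C = 0.
From the singleton clause (F), F = 1.
Now (~F) is unsatisfied and unit — conflict.
So every satisfying assignment has B = True.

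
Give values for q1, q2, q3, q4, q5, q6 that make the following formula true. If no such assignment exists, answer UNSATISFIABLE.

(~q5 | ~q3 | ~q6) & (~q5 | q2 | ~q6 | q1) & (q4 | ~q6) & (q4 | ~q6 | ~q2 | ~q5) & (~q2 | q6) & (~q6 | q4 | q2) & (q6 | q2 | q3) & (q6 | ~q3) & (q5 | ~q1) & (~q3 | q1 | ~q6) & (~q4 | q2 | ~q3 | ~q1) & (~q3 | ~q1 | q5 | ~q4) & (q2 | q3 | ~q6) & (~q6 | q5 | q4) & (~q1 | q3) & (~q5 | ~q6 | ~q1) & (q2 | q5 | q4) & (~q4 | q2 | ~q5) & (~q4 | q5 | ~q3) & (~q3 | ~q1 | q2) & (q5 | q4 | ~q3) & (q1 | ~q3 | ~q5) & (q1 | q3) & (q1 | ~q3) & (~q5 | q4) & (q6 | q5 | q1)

UNSATISFIABLE

Case q4 = 1:
Case q2 = 0:
(~q5) alone gives q5 = 0.
(~q1) alone gives q1 = 0.
(~q3) alone gives q3 = 0.
Now (q3) is unsatisfied and unit — conflict.
So q2 must be the other value — set q2 = 1.
(q6) alone gives q6 = 1.
Case q5 = 0:
(~q1) alone gives q1 = 0.
(~q3) alone gives q3 = 0.
Now (q3) is unsatisfied and unit — conflict.
So q5 must be the other value — set q5 = 1.
(~q3) alone gives q3 = 0.
(~q1) alone gives q1 = 0.
Now (q1) is unsatisfied and unit — conflict.
Neither q5 = 1 nor q5 = 0 works.
Neither q2 = 1 nor q2 = 0 works.
So q4 must be the other value — set q4 = 0.
(~q6) alone gives q6 = 0.
(~q2) alone gives q2 = 0.
(q3) alone gives q3 = 1.
Now (~q3) is unsatisfied and unit — conflict.
Neither q4 = 1 nor q4 = 0 works.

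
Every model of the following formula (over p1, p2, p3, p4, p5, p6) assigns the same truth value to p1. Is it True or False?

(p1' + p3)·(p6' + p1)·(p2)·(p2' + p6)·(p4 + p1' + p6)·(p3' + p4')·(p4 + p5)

Suppose p1 = 0.
Unit clause (p6') forces p6 = 0.
Unit clause (p2) forces p2 = 1.
Now (p2') is unsatisfied and unit — conflict.
So every satisfying assignment has p1 = True.

True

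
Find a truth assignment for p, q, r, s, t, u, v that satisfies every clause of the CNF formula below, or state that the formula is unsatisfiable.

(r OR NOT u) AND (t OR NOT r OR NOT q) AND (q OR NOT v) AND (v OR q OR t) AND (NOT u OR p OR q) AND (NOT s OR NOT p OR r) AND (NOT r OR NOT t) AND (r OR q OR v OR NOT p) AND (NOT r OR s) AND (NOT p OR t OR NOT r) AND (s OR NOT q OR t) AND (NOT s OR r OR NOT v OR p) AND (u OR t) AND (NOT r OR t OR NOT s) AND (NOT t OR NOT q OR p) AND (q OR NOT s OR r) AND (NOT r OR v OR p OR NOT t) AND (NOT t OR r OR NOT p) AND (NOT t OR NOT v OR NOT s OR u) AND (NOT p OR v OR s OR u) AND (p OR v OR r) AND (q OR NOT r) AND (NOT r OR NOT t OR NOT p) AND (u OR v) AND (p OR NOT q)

UNSATISFIABLE

Suppose r = true.
Unit clause (NOT t) forces t = false.
Unit clause (NOT q) forces q = false.
But (q) is also a unit clause — contradiction.
Backtrack on r: now try r = false.
Unit clause (NOT u) forces u = false.
Unit clause (t) forces t = true.
Unit clause (NOT p) forces p = false.
Unit clause (NOT q) forces q = false.
Unit clause (NOT v) forces v = false.
But (v) is also a unit clause — contradiction.
Both values of r lead to a conflict.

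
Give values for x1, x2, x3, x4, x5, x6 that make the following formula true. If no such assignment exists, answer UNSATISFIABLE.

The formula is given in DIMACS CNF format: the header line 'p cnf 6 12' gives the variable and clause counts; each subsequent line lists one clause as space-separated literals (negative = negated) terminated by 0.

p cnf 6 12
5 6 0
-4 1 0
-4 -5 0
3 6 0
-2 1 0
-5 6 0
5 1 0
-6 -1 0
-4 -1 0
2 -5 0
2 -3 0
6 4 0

Case x5 = True:
The clause (¬x4) is unit, so x4 = False.
The clause (x6) is unit, so x6 = True.
The clause (¬x1) is unit, so x1 = False.
The clause (¬x2) is unit, so x2 = False.
But (x2) is also a unit clause — contradiction.
Undo x5 and try x5 = False.
The clause (x6) is unit, so x6 = True.
The clause (x1) is unit, so x1 = True.
But (¬x1) is also a unit clause — contradiction.
Either choice for x5 ends in contradiction.

UNSATISFIABLE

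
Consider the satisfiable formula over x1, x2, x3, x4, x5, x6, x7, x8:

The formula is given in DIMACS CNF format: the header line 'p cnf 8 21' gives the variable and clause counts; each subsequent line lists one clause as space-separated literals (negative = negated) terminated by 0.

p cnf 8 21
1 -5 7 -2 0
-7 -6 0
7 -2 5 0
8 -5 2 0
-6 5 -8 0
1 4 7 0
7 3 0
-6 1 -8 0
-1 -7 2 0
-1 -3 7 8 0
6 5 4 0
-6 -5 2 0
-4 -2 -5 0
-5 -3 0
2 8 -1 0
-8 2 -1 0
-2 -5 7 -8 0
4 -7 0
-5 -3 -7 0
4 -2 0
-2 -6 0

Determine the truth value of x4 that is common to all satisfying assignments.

Suppose x4 = False.
Unit clause (¬x7) forces x7 = False.
Unit clause (x1) forces x1 = True.
Unit clause (x3) forces x3 = True.
Unit clause (x8) forces x8 = True.
Unit clause (¬x5) forces x5 = False.
Unit clause (¬x2) forces x2 = False.
That conflicts with the unit clause (x2).
So every satisfying assignment has x4 = True.

True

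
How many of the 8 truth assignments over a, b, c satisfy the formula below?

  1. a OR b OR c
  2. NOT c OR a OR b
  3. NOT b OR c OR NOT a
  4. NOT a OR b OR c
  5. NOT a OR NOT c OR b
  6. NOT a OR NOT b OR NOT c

2

There are 2^3 = 8 truth assignments over (a, b, c).
Check each against the 6 clauses (columns in the order a, b, c):
  F F F  ✗ fails (a OR b OR c)
  F F T  ✗ fails (NOT c OR a OR b)
  F T F  ✓ satisfies all
  F T T  ✓ satisfies all
  T F F  ✗ fails (NOT a OR b OR c)
  T F T  ✗ fails (NOT a OR NOT c OR b)
  T T F  ✗ fails (NOT b OR c OR NOT a)
  T T T  ✗ fails (NOT a OR NOT b OR NOT c)
2 of the 8 rows are models.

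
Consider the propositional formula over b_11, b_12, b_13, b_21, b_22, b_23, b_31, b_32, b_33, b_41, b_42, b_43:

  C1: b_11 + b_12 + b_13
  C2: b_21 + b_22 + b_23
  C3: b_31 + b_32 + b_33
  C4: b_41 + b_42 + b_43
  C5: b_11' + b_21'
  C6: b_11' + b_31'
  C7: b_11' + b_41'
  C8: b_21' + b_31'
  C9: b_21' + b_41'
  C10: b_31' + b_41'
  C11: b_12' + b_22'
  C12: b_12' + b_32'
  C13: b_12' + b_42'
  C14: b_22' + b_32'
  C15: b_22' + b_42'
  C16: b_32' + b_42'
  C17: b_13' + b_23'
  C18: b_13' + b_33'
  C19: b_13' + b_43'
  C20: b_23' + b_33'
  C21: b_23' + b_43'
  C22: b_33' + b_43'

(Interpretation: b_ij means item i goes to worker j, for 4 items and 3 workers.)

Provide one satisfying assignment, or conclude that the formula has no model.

Branch on b_11: set b_11 = 0.
Branch on b_12: set b_12 = 1.
Unit clause (b_22') forces b_22 = 0.
Unit clause (b_32') forces b_32 = 0.
Unit clause (b_42') forces b_42 = 0.
Branch on b_21: set b_21 = 1.
Unit clause (b_31') forces b_31 = 0.
Unit clause (b_33) forces b_33 = 1.
Unit clause (b_41') forces b_41 = 0.
Unit clause (b_43) forces b_43 = 1.
Now (b_43') is unsatisfied and unit — conflict.
That branch fails; take b_21 = 0 instead.
Unit clause (b_23) forces b_23 = 1.
Unit clause (b_13') forces b_13 = 0.
Unit clause (b_33') forces b_33 = 0.
Unit clause (b_31) forces b_31 = 1.
Unit clause (b_41') forces b_41 = 0.
Unit clause (b_43) forces b_43 = 1.
Now (b_43') is unsatisfied and unit — conflict.
Either choice for b_21 ends in contradiction.
That branch fails; take b_12 = 0 instead.
Unit clause (b_13) forces b_13 = 1.
Unit clause (b_23') forces b_23 = 0.
Unit clause (b_33') forces b_33 = 0.
Unit clause (b_43') forces b_43 = 0.
Branch on b_21: set b_21 = 1.
Unit clause (b_31') forces b_31 = 0.
Unit clause (b_32) forces b_32 = 1.
Unit clause (b_41') forces b_41 = 0.
Unit clause (b_42) forces b_42 = 1.
Now (b_42') is unsatisfied and unit — conflict.
That branch fails; take b_21 = 0 instead.
Unit clause (b_22) forces b_22 = 1.
Unit clause (b_32') forces b_32 = 0.
Unit clause (b_31) forces b_31 = 1.
Unit clause (b_41') forces b_41 = 0.
Unit clause (b_42) forces b_42 = 1.
Now (b_42') is unsatisfied and unit — conflict.
Either choice for b_21 ends in contradiction.
Either choice for b_12 ends in contradiction.
That branch fails; take b_11 = 1 instead.
Unit clause (b_21') forces b_21 = 0.
Unit clause (b_31') forces b_31 = 0.
Unit clause (b_41') forces b_41 = 0.
Branch on b_22: set b_22 = 1.
Unit clause (b_12') forces b_12 = 0.
Unit clause (b_32') forces b_32 = 0.
Unit clause (b_33) forces b_33 = 1.
Unit clause (b_42') forces b_42 = 0.
Unit clause (b_43) forces b_43 = 1.
Now (b_43') is unsatisfied and unit — conflict.
That branch fails; take b_22 = 0 instead.
Unit clause (b_23) forces b_23 = 1.
Unit clause (b_13') forces b_13 = 0.
Unit clause (b_33') forces b_33 = 0.
Unit clause (b_32) forces b_32 = 1.
Unit clause (b_12') forces b_12 = 0.
Unit clause (b_42') forces b_42 = 0.
Unit clause (b_43) forces b_43 = 1.
Now (b_43') is unsatisfied and unit — conflict.
Either choice for b_22 ends in contradiction.
Either choice for b_11 ends in contradiction.

UNSATISFIABLE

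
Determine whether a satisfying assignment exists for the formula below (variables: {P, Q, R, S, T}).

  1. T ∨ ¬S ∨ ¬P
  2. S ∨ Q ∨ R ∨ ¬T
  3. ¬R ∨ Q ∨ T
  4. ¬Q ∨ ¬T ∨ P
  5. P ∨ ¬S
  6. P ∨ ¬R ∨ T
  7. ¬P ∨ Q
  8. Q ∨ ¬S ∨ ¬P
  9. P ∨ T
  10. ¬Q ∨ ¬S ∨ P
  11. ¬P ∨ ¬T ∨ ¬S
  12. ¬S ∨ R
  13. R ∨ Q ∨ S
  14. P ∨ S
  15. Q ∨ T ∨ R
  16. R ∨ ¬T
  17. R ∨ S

Yes

Branch on P: set P = True.
(Q) alone gives Q = True.
Branch on T: set T = False.
(¬S) alone gives S = False.
(R) alone gives R = True.
All clauses are satisfied.
A satisfying assignment: P ↦ True,  Q ↦ True,  R ↦ True,  S ↦ False,  T ↦ False.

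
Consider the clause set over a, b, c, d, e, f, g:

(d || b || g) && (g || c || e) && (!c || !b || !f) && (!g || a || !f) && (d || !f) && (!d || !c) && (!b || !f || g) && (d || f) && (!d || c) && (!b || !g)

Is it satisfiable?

No

Branch on d: set d = true.
From the singleton clause (!c), c = false.
But (c) is also a unit clause — contradiction.
Undo d and try d = false.
From the singleton clause (!f), f = false.
But (f) is also a unit clause — contradiction.
Both values of d lead to a conflict.
No assignment satisfies every clause.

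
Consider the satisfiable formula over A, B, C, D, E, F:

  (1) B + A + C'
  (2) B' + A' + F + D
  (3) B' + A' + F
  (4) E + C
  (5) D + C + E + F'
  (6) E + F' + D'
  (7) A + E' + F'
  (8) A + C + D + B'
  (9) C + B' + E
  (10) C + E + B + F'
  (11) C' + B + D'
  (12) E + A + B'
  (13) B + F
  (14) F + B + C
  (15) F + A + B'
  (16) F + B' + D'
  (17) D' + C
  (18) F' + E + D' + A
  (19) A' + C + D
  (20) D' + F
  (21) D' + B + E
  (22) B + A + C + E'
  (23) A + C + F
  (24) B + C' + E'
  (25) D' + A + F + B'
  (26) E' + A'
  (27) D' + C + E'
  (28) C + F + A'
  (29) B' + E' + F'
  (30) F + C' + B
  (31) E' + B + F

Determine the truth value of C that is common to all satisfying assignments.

Suppose C = 0.
The clause (E) is unit, so E = 1.
The clause (D') is unit, so D = 0.
The clause (A') is unit, so A = 0.
The clause (F') is unit, so F = 0.
But (F) is also a unit clause — contradiction.
So every satisfying assignment has C = True.

True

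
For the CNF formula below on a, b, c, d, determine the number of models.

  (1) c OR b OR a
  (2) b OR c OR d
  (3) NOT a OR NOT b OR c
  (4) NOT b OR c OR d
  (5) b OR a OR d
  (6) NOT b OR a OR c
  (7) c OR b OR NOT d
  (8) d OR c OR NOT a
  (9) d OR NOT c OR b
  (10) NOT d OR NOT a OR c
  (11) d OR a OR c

There are 2^4 = 16 truth assignments over (a, b, c, d).
Check each against the 11 clauses (columns in the order a, b, c, d):
  F F F F  ✗ fails (c OR b OR a)
  F F F T  ✗ fails (c OR b OR a)
  F F T F  ✗ fails (b OR a OR d)
  F F T T  ✓ satisfies all
  F T F F  ✗ fails (NOT b OR c OR d)
  F T F T  ✗ fails (NOT b OR a OR c)
  F T T F  ✓ satisfies all
  F T T T  ✓ satisfies all
  T F F F  ✗ fails (b OR c OR d)
  T F F T  ✗ fails (c OR b OR NOT d)
  T F T F  ✗ fails (d OR NOT c OR b)
  T F T T  ✓ satisfies all
  T T F F  ✗ fails (NOT a OR NOT b OR c)
  T T F T  ✗ fails (NOT a OR NOT b OR c)
  T T T F  ✓ satisfies all
  T T T T  ✓ satisfies all
6 of the 16 rows are models.

6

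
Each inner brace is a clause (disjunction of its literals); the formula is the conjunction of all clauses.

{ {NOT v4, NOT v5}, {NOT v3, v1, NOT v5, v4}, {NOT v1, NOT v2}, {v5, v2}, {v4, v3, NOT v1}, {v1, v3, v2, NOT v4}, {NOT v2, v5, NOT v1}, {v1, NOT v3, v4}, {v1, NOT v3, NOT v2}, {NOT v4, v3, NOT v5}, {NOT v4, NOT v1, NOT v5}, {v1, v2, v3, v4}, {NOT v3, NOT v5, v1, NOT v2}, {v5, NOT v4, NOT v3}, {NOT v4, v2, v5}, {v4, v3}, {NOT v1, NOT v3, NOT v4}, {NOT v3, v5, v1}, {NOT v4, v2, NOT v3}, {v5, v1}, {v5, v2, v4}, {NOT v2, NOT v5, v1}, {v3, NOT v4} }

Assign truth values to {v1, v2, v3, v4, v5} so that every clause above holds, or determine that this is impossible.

Branch on v4: set v4 = false.
(v3) alone gives v3 = true.
(v1) alone gives v1 = true.
(NOT v2) alone gives v2 = false.
(v5) alone gives v5 = true.
Every clause now holds.

v1: true, v2: false, v3: true, v4: false, v5: true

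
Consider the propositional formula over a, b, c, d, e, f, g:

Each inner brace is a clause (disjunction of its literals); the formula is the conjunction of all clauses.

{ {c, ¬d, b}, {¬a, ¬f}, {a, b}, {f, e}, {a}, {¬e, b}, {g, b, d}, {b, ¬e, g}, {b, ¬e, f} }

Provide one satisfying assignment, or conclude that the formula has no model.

The clause (a) is unit, so a = True.
The clause (¬f) is unit, so f = False.
The clause (e) is unit, so e = True.
The clause (b) is unit, so b = True.
No clause remains; c, d, g are free.

a ↦ True, b ↦ True, c ↦ False, d ↦ False, e ↦ True, f ↦ False, g ↦ False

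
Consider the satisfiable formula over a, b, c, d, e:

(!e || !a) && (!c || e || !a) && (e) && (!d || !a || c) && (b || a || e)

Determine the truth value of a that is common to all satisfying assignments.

False

Suppose a = true.
Unit clause (!e) forces e = false.
That conflicts with the unit clause (e).
So every satisfying assignment has a = False.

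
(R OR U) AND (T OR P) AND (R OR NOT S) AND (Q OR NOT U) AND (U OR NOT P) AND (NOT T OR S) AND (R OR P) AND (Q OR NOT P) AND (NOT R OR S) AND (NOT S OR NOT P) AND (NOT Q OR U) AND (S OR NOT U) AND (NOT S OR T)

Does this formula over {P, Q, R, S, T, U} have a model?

Branch on R: set R = true.
The clause (S) is unit, so S = true.
The clause (NOT P) is unit, so P = false.
The clause (T) is unit, so T = true.
Branch on Q: set Q = true.
The clause (U) is unit, so U = true.
All clauses are satisfied.
A satisfying assignment: P=false,  Q=true,  R=true,  S=true,  T=true,  U=true.

Yes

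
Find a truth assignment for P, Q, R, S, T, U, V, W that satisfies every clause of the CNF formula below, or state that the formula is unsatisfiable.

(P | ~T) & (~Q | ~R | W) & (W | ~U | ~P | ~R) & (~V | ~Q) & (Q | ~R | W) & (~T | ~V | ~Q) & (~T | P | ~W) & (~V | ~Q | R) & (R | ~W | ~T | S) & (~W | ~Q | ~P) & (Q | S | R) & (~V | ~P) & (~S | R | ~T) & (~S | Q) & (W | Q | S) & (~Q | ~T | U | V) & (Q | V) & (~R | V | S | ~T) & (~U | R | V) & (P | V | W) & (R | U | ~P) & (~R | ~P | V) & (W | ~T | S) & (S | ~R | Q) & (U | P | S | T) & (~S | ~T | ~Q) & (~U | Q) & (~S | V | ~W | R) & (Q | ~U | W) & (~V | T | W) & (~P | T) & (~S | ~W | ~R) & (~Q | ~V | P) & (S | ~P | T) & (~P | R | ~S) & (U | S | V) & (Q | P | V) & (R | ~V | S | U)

P=0, Q=1, R=1, S=0, T=0, U=1, V=0, W=1

Case P = 0:
Unit clause (~T) forces T = 0.
Case V = 0:
Unit clause (Q) forces Q = 1.
Unit clause (W) forces W = 1.
Case U = 1:
Unit clause (R) forces R = 1.
Unit clause (~S) forces S = 0.
Every clause now holds.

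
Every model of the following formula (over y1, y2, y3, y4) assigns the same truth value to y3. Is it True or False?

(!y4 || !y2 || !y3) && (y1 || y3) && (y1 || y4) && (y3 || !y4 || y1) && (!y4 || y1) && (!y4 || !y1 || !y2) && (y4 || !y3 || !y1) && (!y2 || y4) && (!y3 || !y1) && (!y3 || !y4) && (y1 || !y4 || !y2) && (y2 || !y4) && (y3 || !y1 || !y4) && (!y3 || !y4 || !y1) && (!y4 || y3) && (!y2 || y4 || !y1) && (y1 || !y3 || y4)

Suppose y3 = true.
The clause (!y1) is unit, so y1 = false.
The clause (y4) is unit, so y4 = true.
Now (!y4) is unsatisfied and unit — conflict.
So every satisfying assignment has y3 = False.

False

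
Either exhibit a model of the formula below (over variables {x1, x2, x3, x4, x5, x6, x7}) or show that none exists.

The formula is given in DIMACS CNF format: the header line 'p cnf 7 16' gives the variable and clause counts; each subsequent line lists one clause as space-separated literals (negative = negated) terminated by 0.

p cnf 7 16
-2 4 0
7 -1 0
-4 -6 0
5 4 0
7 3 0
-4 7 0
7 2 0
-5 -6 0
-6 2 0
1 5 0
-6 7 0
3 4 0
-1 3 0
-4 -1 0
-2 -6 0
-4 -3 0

x1: False, x2: False, x3: False, x4: True, x5: True, x6: False, x7: True

Case x2 = False:
From the singleton clause (x7), x7 = True.
From the singleton clause (¬x6), x6 = False.
Case x5 = True:
Case x3 = False:
From the singleton clause (x4), x4 = True.
From the singleton clause (¬x1), x1 = False.
Every clause now holds.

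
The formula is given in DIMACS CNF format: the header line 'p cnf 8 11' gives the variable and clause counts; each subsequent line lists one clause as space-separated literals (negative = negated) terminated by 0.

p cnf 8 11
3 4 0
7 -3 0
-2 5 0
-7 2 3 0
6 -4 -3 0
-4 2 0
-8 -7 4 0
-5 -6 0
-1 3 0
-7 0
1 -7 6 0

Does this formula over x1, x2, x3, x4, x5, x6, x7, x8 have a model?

Unit clause (¬x7) forces x7 = False.
Unit clause (¬x3) forces x3 = False.
Unit clause (x4) forces x4 = True.
Unit clause (x2) forces x2 = True.
Unit clause (x5) forces x5 = True.
Unit clause (¬x6) forces x6 = False.
Unit clause (¬x1) forces x1 = False.
No clause remains; x8 is free.
A satisfying assignment: x1: False,  x2: True,  x3: False,  x4: True,  x5: True,  x6: False,  x7: False,  x8: True.

Yes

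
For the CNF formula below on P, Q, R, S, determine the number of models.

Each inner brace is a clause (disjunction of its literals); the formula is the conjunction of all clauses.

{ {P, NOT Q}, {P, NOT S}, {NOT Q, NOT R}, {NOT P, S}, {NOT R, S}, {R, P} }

There are 2^4 = 16 truth assignments over (P, Q, R, S).
Check each against the 6 clauses (columns in the order P, Q, R, S):
  F F F F  ✗ fails (R OR P)
  F F F T  ✗ fails (P OR NOT S)
  F F T F  ✗ fails (NOT R OR S)
  F F T T  ✗ fails (P OR NOT S)
  F T F F  ✗ fails (P OR NOT Q)
  F T F T  ✗ fails (P OR NOT Q)
  F T T F  ✗ fails (P OR NOT Q)
  F T T T  ✗ fails (P OR NOT Q)
  T F F F  ✗ fails (NOT P OR S)
  T F F T  ✓ satisfies all
  T F T F  ✗ fails (NOT P OR S)
  T F T T  ✓ satisfies all
  T T F F  ✗ fails (NOT P OR S)
  T T F T  ✓ satisfies all
  T T T F  ✗ fails (NOT Q OR NOT R)
  T T T T  ✗ fails (NOT Q OR NOT R)
3 of the 16 rows are models.

3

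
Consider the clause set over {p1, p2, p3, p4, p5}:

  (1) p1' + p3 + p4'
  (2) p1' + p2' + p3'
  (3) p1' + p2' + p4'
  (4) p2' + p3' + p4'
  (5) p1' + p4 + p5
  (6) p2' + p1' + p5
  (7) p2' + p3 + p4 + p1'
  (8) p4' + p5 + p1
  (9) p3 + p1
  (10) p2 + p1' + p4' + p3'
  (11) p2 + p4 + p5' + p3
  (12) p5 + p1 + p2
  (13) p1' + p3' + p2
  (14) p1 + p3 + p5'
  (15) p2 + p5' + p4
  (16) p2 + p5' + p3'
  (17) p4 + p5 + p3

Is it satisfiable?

Try p3 = 1.
Try p1 = 0.
Try p2 = 1.
(p4') alone gives p4 = 0.
Every clause is now satisfied; p5 is unconstrained.
A satisfying assignment: p1: 0,  p2: 1,  p3: 1,  p4: 0,  p5: 1.

Yes, satisfiable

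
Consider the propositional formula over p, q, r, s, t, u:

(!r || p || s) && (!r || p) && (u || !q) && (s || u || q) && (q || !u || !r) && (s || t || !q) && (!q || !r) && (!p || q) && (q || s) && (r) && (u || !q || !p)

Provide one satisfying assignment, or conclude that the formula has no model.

UNSATISFIABLE

(r) alone gives r = true.
(p) alone gives p = true.
(!q) alone gives q = false.
But (q) is also a unit clause — contradiction.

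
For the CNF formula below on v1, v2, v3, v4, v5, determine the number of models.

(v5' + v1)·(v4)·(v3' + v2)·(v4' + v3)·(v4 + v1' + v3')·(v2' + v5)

1

There are 2^5 = 32 truth assignments over (v1, v2, v3, v4, v5).
Split on v3. With v3 = 1, the clauses containing v3 are satisfied and v3' drops from the rest; 1 of the 2^4 = 16 assignments to the other variables satisfy what remains.
With v3 = 0, by the same count on the reduced clause set, 0 assignments work.
Total: 1 + 0 = 1.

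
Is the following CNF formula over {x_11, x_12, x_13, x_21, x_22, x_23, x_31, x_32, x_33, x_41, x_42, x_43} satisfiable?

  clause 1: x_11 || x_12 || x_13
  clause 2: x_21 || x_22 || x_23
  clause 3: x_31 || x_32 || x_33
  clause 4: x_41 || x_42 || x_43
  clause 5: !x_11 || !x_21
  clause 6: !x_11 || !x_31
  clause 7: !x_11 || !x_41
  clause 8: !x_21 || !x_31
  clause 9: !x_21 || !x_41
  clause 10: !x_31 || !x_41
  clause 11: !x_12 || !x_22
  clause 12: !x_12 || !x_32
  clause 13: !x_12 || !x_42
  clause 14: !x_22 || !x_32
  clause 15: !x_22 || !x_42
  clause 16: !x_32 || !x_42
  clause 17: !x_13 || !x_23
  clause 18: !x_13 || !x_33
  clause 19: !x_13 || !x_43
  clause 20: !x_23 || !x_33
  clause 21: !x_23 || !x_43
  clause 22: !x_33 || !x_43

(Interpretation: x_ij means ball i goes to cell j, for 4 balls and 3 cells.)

Unsatisfiable

Try x_11 = false.
Try x_12 = true.
The clause (!x_22) is unit, so x_22 = false.
The clause (!x_32) is unit, so x_32 = false.
The clause (!x_42) is unit, so x_42 = false.
Try x_21 = true.
The clause (!x_31) is unit, so x_31 = false.
The clause (x_33) is unit, so x_33 = true.
The clause (!x_41) is unit, so x_41 = false.
The clause (x_43) is unit, so x_43 = true.
Now (!x_43) is unsatisfied and unit — conflict.
So x_21 must be the other value — set x_21 = false.
The clause (x_23) is unit, so x_23 = true.
The clause (!x_13) is unit, so x_13 = false.
The clause (!x_33) is unit, so x_33 = false.
The clause (x_31) is unit, so x_31 = true.
The clause (!x_41) is unit, so x_41 = false.
The clause (x_43) is unit, so x_43 = true.
Now (!x_43) is unsatisfied and unit — conflict.
Neither x_21 = true nor x_21 = false works.
So x_12 must be the other value — set x_12 = false.
The clause (x_13) is unit, so x_13 = true.
The clause (!x_23) is unit, so x_23 = false.
The clause (!x_33) is unit, so x_33 = false.
The clause (!x_43) is unit, so x_43 = false.
Try x_21 = true.
The clause (!x_31) is unit, so x_31 = false.
The clause (x_32) is unit, so x_32 = true.
The clause (!x_41) is unit, so x_41 = false.
The clause (x_42) is unit, so x_42 = true.
Now (!x_42) is unsatisfied and unit — conflict.
So x_21 must be the other value — set x_21 = false.
The clause (x_22) is unit, so x_22 = true.
The clause (!x_32) is unit, so x_32 = false.
The clause (x_31) is unit, so x_31 = true.
The clause (!x_41) is unit, so x_41 = false.
The clause (x_42) is unit, so x_42 = true.
Now (!x_42) is unsatisfied and unit — conflict.
Neither x_21 = true nor x_21 = false works.
Neither x_12 = true nor x_12 = false works.
So x_11 must be the other value — set x_11 = true.
The clause (!x_21) is unit, so x_21 = false.
The clause (!x_31) is unit, so x_31 = false.
The clause (!x_41) is unit, so x_41 = false.
Try x_22 = true.
The clause (!x_12) is unit, so x_12 = false.
The clause (!x_32) is unit, so x_32 = false.
The clause (x_33) is unit, so x_33 = true.
The clause (!x_42) is unit, so x_42 = false.
The clause (x_43) is unit, so x_43 = true.
Now (!x_43) is unsatisfied and unit — conflict.
So x_22 must be the other value — set x_22 = false.
The clause (x_23) is unit, so x_23 = true.
The clause (!x_13) is unit, so x_13 = false.
The clause (!x_33) is unit, so x_33 = false.
The clause (x_32) is unit, so x_32 = true.
The clause (!x_12) is unit, so x_12 = false.
The clause (!x_42) is unit, so x_42 = false.
The clause (x_43) is unit, so x_43 = true.
Now (!x_43) is unsatisfied and unit — conflict.
Neither x_22 = true nor x_22 = false works.
Neither x_11 = true nor x_11 = false works.
No assignment satisfies every clause.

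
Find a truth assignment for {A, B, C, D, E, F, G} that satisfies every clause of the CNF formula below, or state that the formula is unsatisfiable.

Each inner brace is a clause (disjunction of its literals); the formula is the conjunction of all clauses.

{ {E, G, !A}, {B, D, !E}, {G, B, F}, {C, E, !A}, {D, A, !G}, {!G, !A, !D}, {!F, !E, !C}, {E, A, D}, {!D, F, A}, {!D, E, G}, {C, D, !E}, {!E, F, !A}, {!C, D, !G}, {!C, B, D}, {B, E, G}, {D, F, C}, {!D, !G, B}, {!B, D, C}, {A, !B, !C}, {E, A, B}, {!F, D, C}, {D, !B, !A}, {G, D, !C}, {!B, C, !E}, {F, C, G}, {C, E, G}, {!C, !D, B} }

A: false,  B: true,  C: false,  D: true,  E: false,  F: true,  G: true

Branch on E: set E = false.
Branch on G: set G = true.
Branch on C: set C = false.
The clause (!A) is unit, so A = false.
The clause (D) is unit, so D = true.
The clause (F) is unit, so F = true.
The clause (B) is unit, so B = true.
This assignment satisfies each clause.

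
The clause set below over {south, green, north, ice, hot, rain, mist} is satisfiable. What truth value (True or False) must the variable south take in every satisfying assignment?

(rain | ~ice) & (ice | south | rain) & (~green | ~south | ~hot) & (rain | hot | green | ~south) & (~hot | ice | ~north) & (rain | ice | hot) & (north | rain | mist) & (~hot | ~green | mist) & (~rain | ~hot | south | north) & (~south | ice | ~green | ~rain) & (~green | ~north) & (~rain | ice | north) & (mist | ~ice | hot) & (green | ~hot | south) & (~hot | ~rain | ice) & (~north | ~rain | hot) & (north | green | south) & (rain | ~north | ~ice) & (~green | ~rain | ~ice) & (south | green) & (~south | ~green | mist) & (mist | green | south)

Suppose south = 0.
From the singleton clause (green), green = 1.
From the singleton clause (~north), north = 0.
Case rain = 1:
From the singleton clause (~hot), hot = 0.
From the singleton clause (ice), ice = 1.
That conflicts with the unit clause (~ice).
Backtrack on rain: now try rain = 0.
From the singleton clause (~ice), ice = 0.
That conflicts with the unit clause (ice).
Neither rain = 1 nor rain = 0 works.
So every satisfying assignment has south = True.

True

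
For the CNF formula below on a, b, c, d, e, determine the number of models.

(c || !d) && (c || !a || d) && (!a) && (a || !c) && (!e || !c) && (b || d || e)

3

There are 2^5 = 32 truth assignments over (a, b, c, d, e).
Split on c. With c = true, the clauses containing c are satisfied and !c drops from the rest; 0 of the 2^4 = 16 assignments to the other variables satisfy what remains.
With c = false, by the same count on the reduced clause set, 3 assignments work.
Total: 0 + 3 = 3.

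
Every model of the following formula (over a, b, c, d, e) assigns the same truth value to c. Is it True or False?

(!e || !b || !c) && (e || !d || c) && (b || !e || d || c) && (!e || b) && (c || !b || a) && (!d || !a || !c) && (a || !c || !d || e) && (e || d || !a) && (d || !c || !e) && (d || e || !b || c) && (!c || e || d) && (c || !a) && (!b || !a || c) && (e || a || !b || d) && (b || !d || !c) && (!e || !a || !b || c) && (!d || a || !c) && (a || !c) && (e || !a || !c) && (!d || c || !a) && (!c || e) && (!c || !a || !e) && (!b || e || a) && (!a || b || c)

Suppose c = true.
Unit clause (a) forces a = true.
Unit clause (!d) forces d = false.
Unit clause (e) forces e = true.
But (!e) is also a unit clause — contradiction.
So every satisfying assignment has c = False.

False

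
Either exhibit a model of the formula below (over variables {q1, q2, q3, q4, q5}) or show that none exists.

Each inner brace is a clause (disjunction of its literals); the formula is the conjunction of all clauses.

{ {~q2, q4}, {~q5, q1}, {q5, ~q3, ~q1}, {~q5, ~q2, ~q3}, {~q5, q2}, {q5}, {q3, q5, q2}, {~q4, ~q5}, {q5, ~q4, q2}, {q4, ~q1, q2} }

From the singleton clause (q5), q5 = 1.
From the singleton clause (q1), q1 = 1.
From the singleton clause (q2), q2 = 1.
From the singleton clause (q4), q4 = 1.
But (~q4) is also a unit clause — contradiction.

UNSATISFIABLE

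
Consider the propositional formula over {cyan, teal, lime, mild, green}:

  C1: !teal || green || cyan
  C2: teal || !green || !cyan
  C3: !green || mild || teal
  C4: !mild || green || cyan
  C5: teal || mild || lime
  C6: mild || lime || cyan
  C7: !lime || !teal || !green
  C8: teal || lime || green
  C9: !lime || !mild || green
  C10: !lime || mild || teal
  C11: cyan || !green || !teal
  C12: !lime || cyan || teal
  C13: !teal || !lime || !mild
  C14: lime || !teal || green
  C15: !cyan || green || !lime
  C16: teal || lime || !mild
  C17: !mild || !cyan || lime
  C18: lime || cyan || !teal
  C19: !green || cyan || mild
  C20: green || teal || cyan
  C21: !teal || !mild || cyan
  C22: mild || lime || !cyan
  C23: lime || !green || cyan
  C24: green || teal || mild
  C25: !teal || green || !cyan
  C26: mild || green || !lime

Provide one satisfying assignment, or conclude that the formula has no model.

UNSATISFIABLE

Suppose teal = false.
Suppose green = false.
From the singleton clause (lime), lime = true.
From the singleton clause (!mild), mild = false.
Now (mild) is unsatisfied and unit — conflict.
Backtrack on green: now try green = true.
From the singleton clause (!cyan), cyan = false.
From the singleton clause (mild), mild = true.
From the singleton clause (!lime), lime = false.
Now (lime) is unsatisfied and unit — conflict.
Either choice for green ends in contradiction.
Backtrack on teal: now try teal = true.
Suppose green = true.
From the singleton clause (!lime), lime = false.
From the singleton clause (cyan), cyan = true.
From the singleton clause (!mild), mild = false.
Now (mild) is unsatisfied and unit — conflict.
Backtrack on green: now try green = false.
From the singleton clause (cyan), cyan = true.
Now (!cyan) is unsatisfied and unit — conflict.
Either choice for green ends in contradiction.
Either choice for teal ends in contradiction.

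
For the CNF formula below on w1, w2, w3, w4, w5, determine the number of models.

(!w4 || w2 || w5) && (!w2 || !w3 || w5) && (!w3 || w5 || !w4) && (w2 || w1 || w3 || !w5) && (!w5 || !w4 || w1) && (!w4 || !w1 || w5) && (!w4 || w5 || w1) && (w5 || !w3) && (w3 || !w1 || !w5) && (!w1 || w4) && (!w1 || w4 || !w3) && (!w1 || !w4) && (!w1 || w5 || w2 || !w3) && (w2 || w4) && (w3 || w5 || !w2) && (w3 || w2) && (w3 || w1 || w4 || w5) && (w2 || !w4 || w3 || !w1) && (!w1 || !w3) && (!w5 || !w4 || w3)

2

There are 2^5 = 32 truth assignments over (w1, w2, w3, w4, w5).
Split on w4. With w4 = true, the clauses containing w4 are satisfied and !w4 drops from the rest; 0 of the 2^4 = 16 assignments to the other variables satisfy what remains.
With w4 = false, by the same count on the reduced clause set, 2 assignments work.
(One model: w1=F, w2=T, w3=F, w4=F, w5=T.)
Total: 0 + 2 = 2.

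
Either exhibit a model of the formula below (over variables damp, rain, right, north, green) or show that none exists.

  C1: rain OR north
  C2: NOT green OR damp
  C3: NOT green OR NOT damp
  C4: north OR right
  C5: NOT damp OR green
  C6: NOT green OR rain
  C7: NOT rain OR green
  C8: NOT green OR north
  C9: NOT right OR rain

Suppose rain = false.
The clause (north) is unit, so north = true.
The clause (NOT green) is unit, so green = false.
The clause (NOT damp) is unit, so damp = false.
The clause (NOT right) is unit, so right = false.
Every clause now holds.

damp ↦ false,  rain ↦ false,  right ↦ false,  north ↦ true,  green ↦ false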